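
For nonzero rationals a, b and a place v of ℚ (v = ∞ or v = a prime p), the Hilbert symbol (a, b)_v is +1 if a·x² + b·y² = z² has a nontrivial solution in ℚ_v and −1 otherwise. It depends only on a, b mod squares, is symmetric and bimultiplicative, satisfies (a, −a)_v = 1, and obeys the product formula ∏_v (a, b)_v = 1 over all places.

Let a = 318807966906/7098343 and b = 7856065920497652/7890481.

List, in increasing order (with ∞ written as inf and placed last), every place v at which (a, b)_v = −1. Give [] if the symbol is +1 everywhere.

(a, b) ≡ (518, 37) mod (ℚ^×)²; places V = {2, 3, 7, 11, 13, 17, 19, 37, 53, ∞}.
(a,b)_2: α=1, β=2; u≡3, v≡5 (mod 8); ε(u)ε(v)=1·0, αω(v)=1·1, βω(u)=2·1; sum ≡ 1  ⇒  -1.
(a,b)_53: α=-2, u≡48; β=-4, v≡10 (mod 53); (48|53)=-1, (10|53)=+1; sign (−1)^0·-1^-4·+1^-2 = +1.
(a,b)_17: α=2, u≡16; β=2, v≡5 (mod 17); (16|17)=+1, (5|17)=-1; sign (−1)^0·+1^2·-1^2 = +1.
(a,b)_19: α=-2, u≡7; β=0, v≡10 (mod 19); (7|19)=+1, (10|19)=-1; sign (−1)^0·+1^0·-1^-2 = +1.
(a,b)_3: α=6, u≡2; β=8, v≡1 (mod 3); (2|3)=-1, (1|3)=+1; sign (−1)^0·-1^8·+1^6 = +1.
(a,b)_7: α=-1, u≡2; β=0, v≡1 (mod 7); (2|7)=+1, (1|7)=+1; sign (−1)^0·+1^0·+1^-1 = +1.
(a,b)_11: α=2, u≡9; β=2, v≡3 (mod 11); (9|11)=+1, (3|11)=+1; sign (−1)^0·+1^2·+1^2 = +1.
(a,b)_37: α=1, u≡19; β=3, v≡4 (mod 37); (19|37)=-1, (4|37)=+1; sign (−1)^0·-1^3·+1^1 = -1.
(a,b)_∞: sgn(518)=+, sgn(37)=+, so +1.
(a,b)_13: α=2, u≡6; β=2, v≡2 (mod 13); (6|13)=-1, (2|13)=-1; sign (−1)^0·-1^2·-1^2 = +1.
(518, 37 / ℚ) ramifies at {2, 37}: a division algebra.

[2, 37]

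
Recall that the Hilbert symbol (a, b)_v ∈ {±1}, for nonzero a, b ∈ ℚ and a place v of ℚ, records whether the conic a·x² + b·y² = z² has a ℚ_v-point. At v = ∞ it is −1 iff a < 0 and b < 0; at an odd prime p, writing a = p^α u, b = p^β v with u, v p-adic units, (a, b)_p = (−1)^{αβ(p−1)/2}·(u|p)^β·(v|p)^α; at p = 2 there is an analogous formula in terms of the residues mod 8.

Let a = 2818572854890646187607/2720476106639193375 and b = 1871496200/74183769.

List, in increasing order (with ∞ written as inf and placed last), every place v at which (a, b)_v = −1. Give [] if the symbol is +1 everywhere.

[3, 5, 13, 19]

Mod squares: a ≡ 3705, b ≡ 2. Check v ∈ {∞, 2, 3, 5, 7, 11, 13, 19, 23, 29, 31}.
v=2: v_2(a)=0, v_2(b)=3; units ≡ 1, 1 (mod 8); ε·ε+αω+βω = 0·0+0·0+3·0 ≡ 0  ⇒  (a,b)_2 = +1.
v=11: a=11^-4·(≡3), b=11^-2·(≡6) mod 11; (3|11)=+1, (6|11)=-1; (−1)^{-4·-2·5}·(+1)^-2·(-1)^-4 = +1.
v=5: a=5^-3·(≡1), b=5^2·(≡2) mod 5; (1|5)=+1, (2|5)=-1; (−1)^{-3·2·2}·(+1)^2·(-1)^-3 = -1.
v=3: a=3^-7·(≡2), b=3^-6·(≡2) mod 3; (2|3)=-1, (2|3)=-1; (−1)^{-7·-6·1}·(-1)^-6·(-1)^-7 = -1.
v=7: a=7^4·(≡4), b=7^2·(≡4) mod 7; (4|7)=+1, (4|7)=+1; (−1)^{4·2·3}·(+1)^2·(+1)^4 = +1.
v=13: a=13^1·(≡1), b=13^0·(≡8) mod 13; (1|13)=+1, (8|13)=-1; (−1)^{1·0·6}·(+1)^0·(-1)^1 = -1.
v=31: a=31^-2·(≡8), b=31^0·(≡25) mod 31; (8|31)=+1, (25|31)=+1; (−1)^{-2·0·15}·(+1)^0·(+1)^-2 = +1.
v=29: a=29^-4·(≡20), b=29^-2·(≡17) mod 29; (20|29)=+1, (17|29)=-1; (−1)^{-4·-2·14}·(+1)^-2·(-1)^-4 = +1.
v=∞: 3705 > 0 and 2 > 0  ⇒  (a,b)_∞ = +1.
v=23: a=23^4·(≡18), b=23^2·(≡13) mod 23; (18|23)=+1, (13|23)=+1; (−1)^{4·2·11}·(+1)^2·(+1)^4 = +1.
v=19: a=19^9·(≡16), b=19^2·(≡13) mod 19; (16|19)=+1, (13|19)=-1; (−1)^{9·2·9}·(+1)^2·(-1)^9 = -1.
(3705, 2 / ℚ) ramifies at {3, 5, 13, 19}: a division algebra.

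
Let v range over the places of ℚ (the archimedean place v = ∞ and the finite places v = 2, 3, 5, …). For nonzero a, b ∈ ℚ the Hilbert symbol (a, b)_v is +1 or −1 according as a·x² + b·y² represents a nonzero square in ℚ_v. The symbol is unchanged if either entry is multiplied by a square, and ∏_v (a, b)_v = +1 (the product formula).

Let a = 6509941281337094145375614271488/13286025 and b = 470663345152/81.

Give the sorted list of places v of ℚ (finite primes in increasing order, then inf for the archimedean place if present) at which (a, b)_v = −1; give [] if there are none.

[]

(a, b) ≡ (2717, 133) mod (ℚ^×)²; places V = {2, 3, 5, 7, 11, 13, 19, ∞}.
(a,b)_13: α=11, u≡9; β=4, v≡1 (mod 13); (9|13)=+1, (1|13)=+1; sign (−1)^0·+1^4·+1^11 = +1.
(a,b)_5: α=-2, u≡3; β=0, v≡2 (mod 5); (3|5)=-1, (2|5)=-1; sign (−1)^0·-1^0·-1^-2 = +1.
(a,b)_2: α=26, β=10; u≡5, v≡5 (mod 8); ε(u)ε(v)=0·0, αω(v)=26·1, βω(u)=10·1; sum ≡ 0  ⇒  +1.
(a,b)_7: α=2, u≡2; β=1, v≡5 (mod 7); (2|7)=+1, (5|7)=-1; sign (−1)^0·+1^1·-1^2 = +1.
(a,b)_19: α=3, u≡2; β=1, v≡9 (mod 19); (2|19)=-1, (9|19)=+1; sign (−1)^1·-1^1·+1^3 = +1.
(a,b)_3: α=-12, u≡2; β=-4, v≡1 (mod 3); (2|3)=-1, (1|3)=+1; sign (−1)^0·-1^-4·+1^-12 = +1.
(a,b)_∞: sgn(2717)=+, sgn(133)=+, so +1.
(a,b)_11: α=5, u≡9; β=2, v≡4 (mod 11); (9|11)=+1, (4|11)=+1; sign (−1)^0·+1^2·+1^5 = +1.
Every local symbol is +1, so the conic 2717·x² + 133·y² = z² has ℚ_v-points for all v and hence a ℚ-point; (a, b / ℚ) ≅ M_2(ℚ).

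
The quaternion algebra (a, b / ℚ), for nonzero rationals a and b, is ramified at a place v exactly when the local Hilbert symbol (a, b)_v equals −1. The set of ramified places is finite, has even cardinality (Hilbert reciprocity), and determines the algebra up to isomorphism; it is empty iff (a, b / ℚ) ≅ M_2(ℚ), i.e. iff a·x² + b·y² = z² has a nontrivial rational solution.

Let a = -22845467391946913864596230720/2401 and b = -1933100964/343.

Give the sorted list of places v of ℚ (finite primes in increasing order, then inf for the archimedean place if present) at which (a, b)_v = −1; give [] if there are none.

[5, 37, 41, inf]

Mod squares: a ≡ -732536545, b ≡ -4640503. Check v ∈ {∞, 2, 3, 5, 7, 13, 17, 19, 23, 37, 41}.
v=23: a=23^3·(≡20), b=23^1·(≡13) mod 23; (20|23)=-1, (13|23)=+1; (−1)^{3·1·11}·(-1)^1·(+1)^3 = +1.
v=2: v_2(a)=6, v_2(b)=2; units ≡ 7, 1 (mod 8); ε·ε+αω+βω = 1·0+6·0+2·0 ≡ 0  ⇒  (a,b)_2 = +1.
v=5: a=5^1·(≡1), b=5^0·(≡2) mod 5; (1|5)=+1, (2|5)=-1; (−1)^{1·0·2}·(+1)^0·(-1)^1 = -1.
v=7: a=7^-4·(≡2), b=7^-3·(≡3) mod 7; (2|7)=+1, (3|7)=-1; (−1)^{-4·-3·3}·(+1)^-3·(-1)^-4 = +1.
v=19: a=19^3·(≡17), b=19^1·(≡13) mod 19; (17|19)=+1, (13|19)=-1; (−1)^{3·1·9}·(+1)^1·(-1)^3 = +1.
v=17: a=17^1·(≡13), b=17^0·(≡9) mod 17; (13|17)=+1, (9|17)=+1; (−1)^{1·0·8}·(+1)^0·(+1)^1 = +1.
v=3: a=3^8·(≡2), b=3^6·(≡2) mod 3; (2|3)=-1, (2|3)=-1; (−1)^{8·6·1}·(-1)^6·(-1)^8 = +1.
v=41: a=41^3·(≡7), b=41^1·(≡36) mod 41; (7|41)=-1, (36|41)=+1; (−1)^{3·1·20}·(-1)^1·(+1)^3 = -1.
v=13: a=13^3·(≡9), b=13^0·(≡10) mod 13; (9|13)=+1, (10|13)=+1; (−1)^{3·0·6}·(+1)^0·(+1)^3 = +1.
v=∞: -732536545 < 0 and -4640503 < 0  ⇒  (a,b)_∞ = -1.
v=37: a=37^3·(≡19), b=37^1·(≡10) mod 37; (19|37)=-1, (10|37)=+1; (−1)^{3·1·18}·(-1)^1·(+1)^3 = -1.
(-732536545, -4640503 / ℚ) ramifies at {5, 37, 41, ∞}: a division algebra.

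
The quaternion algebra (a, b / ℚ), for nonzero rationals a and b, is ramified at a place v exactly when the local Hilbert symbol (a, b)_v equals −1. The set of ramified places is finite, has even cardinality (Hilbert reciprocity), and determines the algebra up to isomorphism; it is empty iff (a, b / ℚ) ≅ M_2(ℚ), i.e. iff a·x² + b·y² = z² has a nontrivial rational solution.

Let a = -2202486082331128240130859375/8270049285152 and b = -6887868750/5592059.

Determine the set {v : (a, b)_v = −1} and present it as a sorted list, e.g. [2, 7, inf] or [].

(a, b) ≡ (-15470, -5610) mod (ℚ^×)²; places V = {2, 3, 5, 7, 11, 13, 17, 23, 29, 31, ∞}.
(a,b)_3: α=6, u≡1; β=3, v≡2 (mod 3); (1|3)=+1, (2|3)=-1; sign (−1)^0·+1^3·-1^6 = +1.
(a,b)_13: α=1, u≡11; β=0, v≡6 (mod 13); (11|13)=-1, (6|13)=-1; sign (−1)^0·-1^0·-1^1 = -1.
(a,b)_11: α=2, u≡6; β=-1, v≡10 (mod 11); (6|11)=-1, (10|11)=-1; sign (−1)^0·-1^-1·-1^2 = -1.
(a,b)_31: α=-4, u≡29; β=-2, v≡19 (mod 31); (29|31)=-1, (19|31)=+1; sign (−1)^0·-1^-2·+1^-4 = +1.
(a,b)_17: α=5, u≡2; β=1, v≡11 (mod 17); (2|17)=+1, (11|17)=-1; sign (−1)^0·+1^1·-1^5 = -1.
(a,b)_5: α=9, u≡4; β=5, v≡3 (mod 5); (4|5)=+1, (3|5)=-1; sign (−1)^0·+1^5·-1^9 = -1.
(a,b)_23: α=-4, u≡9; β=-2, v≡6 (mod 23); (9|23)=+1, (6|23)=+1; sign (−1)^0·+1^-2·+1^-4 = +1.
(a,b)_∞: sgn(-15470)=−, sgn(-5610)=−, so -1.
(a,b)_2: α=-5, β=1; u≡1, v≡3 (mod 8); ε(u)ε(v)=0·1, αω(v)=-5·1, βω(u)=1·0; sum ≡ 1  ⇒  -1.
(a,b)_29: α=2, u≡13; β=0, v≡4 (mod 29); (13|29)=+1, (4|29)=+1; sign (−1)^0·+1^0·+1^2 = +1.
(a,b)_7: α=7, u≡1; β=4, v≡1 (mod 7); (1|7)=+1, (1|7)=+1; sign (−1)^0·+1^4·+1^7 = +1.
Ram(-15470, -5610) = {2, 5, 11, 13, 17, ∞}; no ℚ_2-point on the conic.

[2, 5, 11, 13, 17, inf]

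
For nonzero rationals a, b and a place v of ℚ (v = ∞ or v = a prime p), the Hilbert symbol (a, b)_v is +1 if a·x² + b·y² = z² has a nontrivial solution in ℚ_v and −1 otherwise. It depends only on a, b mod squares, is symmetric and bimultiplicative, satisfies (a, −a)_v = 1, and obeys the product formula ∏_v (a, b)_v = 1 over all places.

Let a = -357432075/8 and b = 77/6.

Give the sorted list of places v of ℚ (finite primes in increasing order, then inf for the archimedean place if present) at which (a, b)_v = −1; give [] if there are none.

[2, 7, 11, 13]

(a, b) ≡ (-6006, 462) mod (ℚ^×)²; places V = {2, 3, 5, 7, 11, 13, 23, ∞}.
(a,b)_7: α=1, u≡6; β=1, v≡3 (mod 7); (6|7)=-1, (3|7)=-1; sign (−1)^1·-1^1·-1^1 = -1.
(a,b)_2: α=-3, β=-1; u≡5, v≡7 (mod 8); ε(u)ε(v)=0·1, αω(v)=-3·0, βω(u)=-1·1; sum ≡ 1  ⇒  -1.
(a,b)_5: α=2, u≡4; β=0, v≡2 (mod 5); (4|5)=+1, (2|5)=-1; sign (−1)^0·+1^0·-1^2 = +1.
(a,b)_∞: sgn(-6006)=−, sgn(462)=+, so +1.
(a,b)_3: α=3, u≡2; β=-1, v≡1 (mod 3); (2|3)=-1, (1|3)=+1; sign (−1)^1·-1^-1·+1^3 = +1.
(a,b)_11: α=1, u≡4; β=1, v≡3 (mod 11); (4|11)=+1, (3|11)=+1; sign (−1)^1·+1^1·+1^1 = -1.
(a,b)_13: α=1, u≡7; β=0, v≡2 (mod 13); (7|13)=-1, (2|13)=-1; sign (−1)^0·-1^0·-1^1 = -1.
(a,b)_23: α=2, u≡11; β=0, v≡9 (mod 23); (11|23)=-1, (9|23)=+1; sign (−1)^0·-1^0·+1^2 = +1.
|Ram(-6006, 462)| = 4, even; anisotropic at {2, 7, 11, 13}.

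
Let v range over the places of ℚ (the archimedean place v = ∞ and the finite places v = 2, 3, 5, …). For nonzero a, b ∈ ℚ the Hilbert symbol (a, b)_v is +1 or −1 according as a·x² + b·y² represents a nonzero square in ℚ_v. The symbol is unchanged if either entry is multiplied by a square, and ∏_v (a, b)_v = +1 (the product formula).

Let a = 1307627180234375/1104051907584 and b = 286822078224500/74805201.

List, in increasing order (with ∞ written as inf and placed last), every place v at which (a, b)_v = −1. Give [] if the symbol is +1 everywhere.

[5, 13]

Mod squares: a ≡ 393965, b ≡ 5. Check v ∈ {∞, 2, 3, 5, 7, 11, 13, 19, 29, 31, 41}.
v=11: a=11^1·(≡10), b=11^0·(≡3) mod 11; (10|11)=-1, (3|11)=+1; (−1)^{1·0·5}·(-1)^0·(+1)^1 = +1.
v=5: a=5^7·(≡3), b=5^3·(≡1) mod 5; (3|5)=-1, (1|5)=+1; (−1)^{7·3·2}·(-1)^3·(+1)^7 = -1.
v=19: a=19^-1·(≡9), b=19^0·(≡6) mod 19; (9|19)=+1, (6|19)=+1; (−1)^{-1·0·9}·(+1)^0·(+1)^-1 = +1.
v=31: a=31^-2·(≡29), b=31^-4·(≡10) mod 31; (29|31)=-1, (10|31)=+1; (−1)^{-2·-4·15}·(-1)^-4·(+1)^-2 = +1.
v=29: a=29^1·(≡23), b=29^2·(≡4) mod 29; (23|29)=+1, (4|29)=+1; (−1)^{1·2·14}·(+1)^2·(+1)^1 = +1.
v=3: a=3^-10·(≡2), b=3^-4·(≡2) mod 3; (2|3)=-1, (2|3)=-1; (−1)^{-10·-4·1}·(-1)^-4·(-1)^-10 = +1.
v=2: v_2(a)=-10, v_2(b)=2; units ≡ 5, 5 (mod 8); ε·ε+αω+βω = 0·0+-10·1+2·1 ≡ 0  ⇒  (a,b)_2 = +1.
v=∞: 393965 > 0 and 5 > 0  ⇒  (a,b)_∞ = +1.
v=7: a=7^4·(≡5), b=7^4·(≡5) mod 7; (5|7)=-1, (5|7)=-1; (−1)^{4·4·3}·(-1)^4·(-1)^4 = +1.
v=13: a=13^1·(≡7), b=13^2·(≡11) mod 13; (7|13)=-1, (11|13)=-1; (−1)^{1·2·6}·(-1)^2·(-1)^1 = -1.
v=41: a=41^2·(≡23), b=41^2·(≡33) mod 41; (23|41)=+1, (33|41)=+1; (−1)^{2·2·20}·(+1)^2·(+1)^2 = +1.
|Ram(393965, 5)| = 2, even; anisotropic at {5, 13}.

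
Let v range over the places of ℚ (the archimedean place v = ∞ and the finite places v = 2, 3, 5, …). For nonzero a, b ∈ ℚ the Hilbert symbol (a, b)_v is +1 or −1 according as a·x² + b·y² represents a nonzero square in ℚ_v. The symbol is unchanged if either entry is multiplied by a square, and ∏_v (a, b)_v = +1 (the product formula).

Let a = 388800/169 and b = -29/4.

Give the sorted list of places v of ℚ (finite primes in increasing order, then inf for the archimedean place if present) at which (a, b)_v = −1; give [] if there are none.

(a, b) ≡ (3, -29) mod (ℚ^×)²; places V = {2, 3, 5, 13, 29, ∞}.
(a,b)_13: α=-2, u≡9; β=0, v≡9 (mod 13); (9|13)=+1, (9|13)=+1; sign (−1)^0·+1^0·+1^-2 = +1.
(a,b)_29: α=0, u≡18; β=1, v≡7 (mod 29); (18|29)=-1, (7|29)=+1; sign (−1)^0·-1^1·+1^0 = -1.
(a,b)_∞: sgn(3)=+, sgn(-29)=−, so +1.
(a,b)_5: α=2, u≡3; β=0, v≡4 (mod 5); (3|5)=-1, (4|5)=+1; sign (−1)^0·-1^0·+1^2 = +1.
(a,b)_2: α=6, β=-2; u≡3, v≡3 (mod 8); ε(u)ε(v)=1·1, αω(v)=6·1, βω(u)=-2·1; sum ≡ 1  ⇒  -1.
(a,b)_3: α=5, u≡1; β=0, v≡1 (mod 3); (1|3)=+1, (1|3)=+1; sign (−1)^0·+1^0·+1^5 = +1.
(3, -29 / ℚ) ramifies at {2, 29}: a division algebra.

[2, 29]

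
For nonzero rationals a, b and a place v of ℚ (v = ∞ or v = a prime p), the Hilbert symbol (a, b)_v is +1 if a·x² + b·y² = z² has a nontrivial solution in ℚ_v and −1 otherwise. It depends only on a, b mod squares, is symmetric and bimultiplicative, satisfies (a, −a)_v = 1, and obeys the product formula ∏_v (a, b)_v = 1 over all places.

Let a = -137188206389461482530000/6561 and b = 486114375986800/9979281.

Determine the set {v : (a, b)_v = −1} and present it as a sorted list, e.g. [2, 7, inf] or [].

[2, 19, 29, 41]

Mod squares: a ≡ -437, b ≡ 9325327. Check v ∈ {∞, 2, 3, 5, 11, 13, 19, 23, 29, 31, 41}.
v=31: a=31^2·(≡20), b=31^1·(≡24) mod 31; (20|31)=+1, (24|31)=-1; (−1)^{2·1·15}·(+1)^1·(-1)^2 = +1.
v=5: a=5^4·(≡2), b=5^2·(≡2) mod 5; (2|5)=-1, (2|5)=-1; (−1)^{4·2·2}·(-1)^2·(-1)^4 = +1.
v=29: a=29^2·(≡10), b=29^1·(≡10) mod 29; (10|29)=-1, (10|29)=-1; (−1)^{2·1·14}·(-1)^1·(-1)^2 = -1.
v=23: a=23^3·(≡16), b=23^1·(≡19) mod 23; (16|23)=+1, (19|23)=-1; (−1)^{3·1·11}·(+1)^1·(-1)^3 = +1.
v=∞: -437 < 0 and 9325327 > 0  ⇒  (a,b)_∞ = +1.
v=11: a=11^2·(≡4), b=11^1·(≡3) mod 11; (4|11)=+1, (3|11)=+1; (−1)^{2·1·5}·(+1)^1·(+1)^2 = +1.
v=19: a=19^3·(≡8), b=19^4·(≡18) mod 19; (8|19)=-1, (18|19)=-1; (−1)^{3·4·9}·(-1)^4·(-1)^3 = -1.
v=3: a=3^-8·(≡1), b=3^-10·(≡1) mod 3; (1|3)=+1, (1|3)=+1; (−1)^{-8·-10·1}·(+1)^-10·(+1)^-8 = +1.
v=2: v_2(a)=4, v_2(b)=4; units ≡ 3, 7 (mod 8); ε·ε+αω+βω = 1·1+4·0+4·1 ≡ 1  ⇒  (a,b)_2 = -1.
v=41: a=41^2·(≡30), b=41^1·(≡39) mod 41; (30|41)=-1, (39|41)=+1; (−1)^{2·1·20}·(-1)^1·(+1)^2 = -1.
v=13: a=13^0·(≡6), b=13^-2·(≡5) mod 13; (6|13)=-1, (5|13)=-1; (−1)^{0·-2·6}·(-1)^-2·(-1)^0 = +1.
|Ram(-437, 9325327)| = 4, even; anisotropic at {2, 19, 29, 41}.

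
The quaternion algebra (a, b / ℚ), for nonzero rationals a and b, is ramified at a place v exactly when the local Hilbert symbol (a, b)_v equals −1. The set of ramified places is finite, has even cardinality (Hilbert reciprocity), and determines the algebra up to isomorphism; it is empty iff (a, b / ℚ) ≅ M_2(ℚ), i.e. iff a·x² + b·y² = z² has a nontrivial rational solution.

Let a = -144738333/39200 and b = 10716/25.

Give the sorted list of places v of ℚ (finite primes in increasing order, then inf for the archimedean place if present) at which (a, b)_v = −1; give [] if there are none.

[2, 3, 23, 29]

Mod squares: a ≡ -3573786, b ≡ 2679. Check v ∈ {∞, 2, 3, 5, 7, 19, 23, 29, 47}.
v=5: a=5^-2·(≡4), b=5^-2·(≡1) mod 5; (4|5)=+1, (1|5)=+1; (−1)^{-2·-2·2}·(+1)^-2·(+1)^-2 = +1.
v=2: v_2(a)=-5, v_2(b)=2; units ≡ 3, 7 (mod 8); ε·ε+αω+βω = 1·1+-5·0+2·1 ≡ 1  ⇒  (a,b)_2 = -1.
v=29: a=29^1·(≡6), b=29^0·(≡18) mod 29; (6|29)=+1, (18|29)=-1; (−1)^{1·0·14}·(+1)^0·(-1)^1 = -1.
v=23: a=23^1·(≡16), b=23^0·(≡22) mod 23; (16|23)=+1, (22|23)=-1; (−1)^{1·0·11}·(+1)^0·(-1)^1 = -1.
v=3: a=3^5·(≡2), b=3^1·(≡2) mod 3; (2|3)=-1, (2|3)=-1; (−1)^{5·1·1}·(-1)^1·(-1)^5 = -1.
v=19: a=19^1·(≡5), b=19^1·(≡18) mod 19; (5|19)=+1, (18|19)=-1; (−1)^{1·1·9}·(+1)^1·(-1)^1 = +1.
v=∞: -3573786 < 0 and 2679 > 0  ⇒  (a,b)_∞ = +1.
v=47: a=47^1·(≡21), b=47^1·(≡11) mod 47; (21|47)=+1, (11|47)=-1; (−1)^{1·1·23}·(+1)^1·(-1)^1 = +1.
v=7: a=7^-2·(≡1), b=7^0·(≡5) mod 7; (1|7)=+1, (5|7)=-1; (−1)^{-2·0·3}·(+1)^0·(-1)^-2 = +1.
Ram(-3573786, 2679) = {2, 3, 23, 29}; no ℚ_2-point on the conic.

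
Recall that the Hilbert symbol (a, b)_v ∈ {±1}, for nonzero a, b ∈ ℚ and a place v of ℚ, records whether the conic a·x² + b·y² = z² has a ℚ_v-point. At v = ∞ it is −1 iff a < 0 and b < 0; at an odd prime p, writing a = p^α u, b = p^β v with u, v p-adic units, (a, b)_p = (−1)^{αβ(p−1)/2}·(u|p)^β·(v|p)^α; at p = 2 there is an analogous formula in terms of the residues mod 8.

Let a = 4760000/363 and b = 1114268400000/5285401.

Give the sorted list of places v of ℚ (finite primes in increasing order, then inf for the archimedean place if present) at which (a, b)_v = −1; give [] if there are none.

(a, b) ≡ (357, 1190) mod (ℚ^×)²; places V = {2, 3, 5, 7, 11, 17, 19, ∞}.
(a,b)_3: α=-1, u≡2; β=4, v≡2 (mod 3); (2|3)=-1, (2|3)=-1; sign (−1)^0·-1^4·-1^-1 = -1.
(a,b)_5: α=4, u≡2; β=5, v≡3 (mod 5); (2|5)=-1, (3|5)=-1; sign (−1)^0·-1^5·-1^4 = -1.
(a,b)_∞: sgn(357)=+, sgn(1190)=+, so +1.
(a,b)_19: α=0, u≡3; β=-2, v≡2 (mod 19); (3|19)=-1, (2|19)=-1; sign (−1)^0·-1^-2·-1^0 = +1.
(a,b)_11: α=-2, u≡1; β=-4, v≡7 (mod 11); (1|11)=+1, (7|11)=-1; sign (−1)^0·+1^-4·-1^-2 = +1.
(a,b)_2: α=6, β=7; u≡5, v≡3 (mod 8); ε(u)ε(v)=0·1, αω(v)=6·1, βω(u)=7·1; sum ≡ 1  ⇒  -1.
(a,b)_7: α=1, u≡1; β=1, v≡2 (mod 7); (1|7)=+1, (2|7)=+1; sign (−1)^1·+1^1·+1^1 = -1.
(a,b)_17: α=1, u≡13; β=3, v≡9 (mod 17); (13|17)=+1, (9|17)=+1; sign (−1)^0·+1^3·+1^1 = +1.
Ram(357, 1190) = {2, 3, 5, 7}; no ℚ_2-point on the conic.

[2, 3, 5, 7]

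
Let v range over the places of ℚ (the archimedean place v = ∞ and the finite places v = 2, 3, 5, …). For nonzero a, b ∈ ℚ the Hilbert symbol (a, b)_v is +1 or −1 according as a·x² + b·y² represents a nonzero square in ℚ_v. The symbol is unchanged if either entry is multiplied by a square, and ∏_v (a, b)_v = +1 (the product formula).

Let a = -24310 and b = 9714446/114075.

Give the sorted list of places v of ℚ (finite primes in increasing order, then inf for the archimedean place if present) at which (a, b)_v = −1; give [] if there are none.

Mod squares: a ≡ -24310, b ≡ 42. Check v ∈ {∞, 2, 3, 5, 7, 11, 13, 17}.
v=3: a=3^0·(≡2), b=3^-3·(≡2) mod 3; (2|3)=-1, (2|3)=-1; (−1)^{0·-3·1}·(-1)^-3·(-1)^0 = -1.
v=∞: -24310 < 0 and 42 > 0  ⇒  (a,b)_∞ = +1.
v=2: v_2(a)=1, v_2(b)=1; units ≡ 5, 5 (mod 8); ε·ε+αω+βω = 0·0+1·1+1·1 ≡ 0  ⇒  (a,b)_2 = +1.
v=13: a=13^1·(≡2), b=13^-2·(≡12) mod 13; (2|13)=-1, (12|13)=+1; (−1)^{1·-2·6}·(-1)^-2·(+1)^1 = +1.
v=17: a=17^1·(≡15), b=17^2·(≡1) mod 17; (15|17)=+1, (1|17)=+1; (−1)^{1·2·8}·(+1)^2·(+1)^1 = +1.
v=11: a=11^1·(≡1), b=11^0·(≡1) mod 11; (1|11)=+1, (1|11)=+1; (−1)^{1·0·5}·(+1)^0·(+1)^1 = +1.
v=5: a=5^1·(≡3), b=5^-2·(≡2) mod 5; (3|5)=-1, (2|5)=-1; (−1)^{1·-2·2}·(-1)^-2·(-1)^1 = -1.
v=7: a=7^0·(≡1), b=7^5·(≡6) mod 7; (1|7)=+1, (6|7)=-1; (−1)^{0·5·3}·(+1)^5·(-1)^0 = +1.
Ram(-24310, 42) = {3, 5}; no ℚ_3-point on the conic.

[3, 5]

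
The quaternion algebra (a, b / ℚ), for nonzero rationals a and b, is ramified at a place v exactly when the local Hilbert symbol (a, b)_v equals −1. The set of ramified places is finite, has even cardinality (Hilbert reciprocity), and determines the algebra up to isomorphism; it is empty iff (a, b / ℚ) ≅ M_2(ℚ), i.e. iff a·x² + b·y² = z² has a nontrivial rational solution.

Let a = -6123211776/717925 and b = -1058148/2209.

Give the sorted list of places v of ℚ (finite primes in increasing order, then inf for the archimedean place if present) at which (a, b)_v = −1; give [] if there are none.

[7, 13, 19, inf]

(a, b) ≡ (-247, -29393) mod (ℚ^×)²; places V = {2, 3, 5, 7, 11, 13, 17, 19, 47, ∞}.
(a,b)_11: α=2, u≡7; β=0, v≡7 (mod 11); (7|11)=-1, (7|11)=-1; sign (−1)^0·-1^0·-1^2 = +1.
(a,b)_13: α=-1, u≡7; β=1, v≡3 (mod 13); (7|13)=-1, (3|13)=+1; sign (−1)^0·-1^1·+1^-1 = -1.
(a,b)_2: α=10, β=2; u≡1, v≡7 (mod 8); ε(u)ε(v)=0·1, αω(v)=10·0, βω(u)=2·0; sum ≡ 0  ⇒  +1.
(a,b)_17: α=2, u≡4; β=1, v≡7 (mod 17); (4|17)=+1, (7|17)=-1; sign (−1)^0·+1^1·-1^2 = +1.
(a,b)_19: α=1, u≡1; β=1, v≡7 (mod 19); (1|19)=+1, (7|19)=+1; sign (−1)^1·+1^1·+1^1 = -1.
(a,b)_7: α=0, u≡5; β=1, v≡2 (mod 7); (5|7)=-1, (2|7)=+1; sign (−1)^0·-1^1·+1^0 = -1.
(a,b)_3: α=2, u≡2; β=2, v≡1 (mod 3); (2|3)=-1, (1|3)=+1; sign (−1)^0·-1^2·+1^2 = +1.
(a,b)_47: α=-2, u≡19; β=-2, v≡10 (mod 47); (19|47)=-1, (10|47)=-1; sign (−1)^0·-1^-2·-1^-2 = +1.
(a,b)_5: α=-2, u≡2; β=0, v≡3 (mod 5); (2|5)=-1, (3|5)=-1; sign (−1)^0·-1^0·-1^-2 = +1.
(a,b)_∞: sgn(-247)=−, sgn(-29393)=−, so -1.
|Ram(-247, -29393)| = 4, even; anisotropic at {7, 13, 19, ∞}.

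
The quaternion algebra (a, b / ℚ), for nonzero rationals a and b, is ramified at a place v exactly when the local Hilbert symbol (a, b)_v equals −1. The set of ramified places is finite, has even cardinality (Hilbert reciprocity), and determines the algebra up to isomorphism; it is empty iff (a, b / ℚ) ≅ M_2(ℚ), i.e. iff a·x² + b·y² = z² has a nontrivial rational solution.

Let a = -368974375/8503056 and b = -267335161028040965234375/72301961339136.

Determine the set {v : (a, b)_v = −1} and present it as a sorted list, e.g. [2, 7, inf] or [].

Mod squares: a ≡ -4879, b ≡ -57239. Check v ∈ {∞, 2, 3, 5, 7, 11, 13, 17, 37, 41}.
v=37: a=37^0·(≡8), b=37^1·(≡30) mod 37; (8|37)=-1, (30|37)=+1; (−1)^{0·1·18}·(-1)^1·(+1)^0 = -1.
v=7: a=7^1·(≡6), b=7^1·(≡6) mod 7; (6|7)=-1, (6|7)=-1; (−1)^{1·1·3}·(-1)^1·(-1)^1 = -1.
v=∞: -4879 < 0 and -57239 < 0  ⇒  (a,b)_∞ = -1.
v=41: a=41^1·(≡5), b=41^4·(≡6) mod 41; (5|41)=+1, (6|41)=-1; (−1)^{1·4·20}·(+1)^4·(-1)^1 = -1.
v=3: a=3^-12·(≡2), b=3^-24·(≡1) mod 3; (2|3)=-1, (1|3)=+1; (−1)^{-12·-24·1}·(-1)^-24·(+1)^-12 = +1.
v=17: a=17^1·(≡4), b=17^3·(≡1) mod 17; (4|17)=+1, (1|17)=+1; (−1)^{1·3·8}·(+1)^3·(+1)^1 = +1.
v=13: a=13^0·(≡12), b=13^1·(≡12) mod 13; (12|13)=+1, (12|13)=+1; (−1)^{0·1·6}·(+1)^1·(+1)^0 = +1.
v=2: v_2(a)=-4, v_2(b)=-8; units ≡ 1, 1 (mod 8); ε·ε+αω+βω = 0·0+-4·0+-8·0 ≡ 0  ⇒  (a,b)_2 = +1.
v=5: a=5^4·(≡1), b=5^8·(≡4) mod 5; (1|5)=+1, (4|5)=+1; (−1)^{4·8·2}·(+1)^8·(+1)^4 = +1.
v=11: a=11^2·(≡1), b=11^4·(≡9) mod 11; (1|11)=+1, (9|11)=+1; (−1)^{2·4·5}·(+1)^4·(+1)^2 = +1.
Ram(-4879, -57239) = {7, 37, 41, ∞}; no ℚ_7-point on the conic.

[7, 37, 41, inf]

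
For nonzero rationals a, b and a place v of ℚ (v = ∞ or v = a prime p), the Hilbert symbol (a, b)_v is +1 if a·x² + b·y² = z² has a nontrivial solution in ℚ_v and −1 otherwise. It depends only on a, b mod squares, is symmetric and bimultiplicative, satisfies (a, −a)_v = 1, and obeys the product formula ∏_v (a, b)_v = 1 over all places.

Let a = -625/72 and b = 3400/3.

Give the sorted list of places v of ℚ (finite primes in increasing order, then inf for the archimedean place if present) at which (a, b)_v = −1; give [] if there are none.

[]

Mod squares: a ≡ -2, b ≡ 102. Check v ∈ {∞, 2, 3, 5, 17}.
v=17: a=17^0·(≡1), b=17^1·(≡10) mod 17; (1|17)=+1, (10|17)=-1; (−1)^{0·1·8}·(+1)^1·(-1)^0 = +1.
v=5: a=5^4·(≡2), b=5^2·(≡2) mod 5; (2|5)=-1, (2|5)=-1; (−1)^{4·2·2}·(-1)^2·(-1)^4 = +1.
v=2: v_2(a)=-3, v_2(b)=3; units ≡ 7, 3 (mod 8); ε·ε+αω+βω = 1·1+-3·1+3·0 ≡ 0  ⇒  (a,b)_2 = +1.
v=∞: -2 < 0 and 102 > 0  ⇒  (a,b)_∞ = +1.
v=3: a=3^-2·(≡1), b=3^-1·(≡1) mod 3; (1|3)=+1, (1|3)=+1; (−1)^{-2·-1·1}·(+1)^-1·(+1)^-2 = +1.
Every local symbol is +1, so the conic -2·x² + 102·y² = z² has ℚ_v-points for all v and hence a ℚ-point; (a, b / ℚ) ≅ M_2(ℚ).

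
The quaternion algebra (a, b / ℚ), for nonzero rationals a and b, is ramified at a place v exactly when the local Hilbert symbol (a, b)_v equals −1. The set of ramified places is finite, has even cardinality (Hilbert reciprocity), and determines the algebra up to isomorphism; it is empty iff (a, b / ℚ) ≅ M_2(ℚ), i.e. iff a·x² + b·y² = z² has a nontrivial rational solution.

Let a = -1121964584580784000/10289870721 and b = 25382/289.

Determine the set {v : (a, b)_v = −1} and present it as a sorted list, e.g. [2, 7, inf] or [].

(a, b) ≡ (-2590, 518) mod (ℚ^×)²; places V = {2, 3, 5, 7, 13, 17, 37, 41, ∞}.
(a,b)_7: α=7, u≡4; β=3, v≡2 (mod 7); (4|7)=+1, (2|7)=+1; sign (−1)^1·+1^3·+1^7 = -1.
(a,b)_13: α=-2, u≡1; β=0, v≡2 (mod 13); (1|13)=+1, (2|13)=-1; sign (−1)^0·+1^0·-1^-2 = +1.
(a,b)_2: α=7, β=1; u≡1, v≡3 (mod 8); ε(u)ε(v)=0·1, αω(v)=7·1, βω(u)=1·0; sum ≡ 1  ⇒  -1.
(a,b)_5: α=3, u≡3; β=0, v≡3 (mod 5); (3|5)=-1, (3|5)=-1; sign (−1)^0·-1^0·-1^3 = -1.
(a,b)_3: α=-6, u≡2; β=0, v≡2 (mod 3); (2|3)=-1, (2|3)=-1; sign (−1)^0·-1^0·-1^-6 = +1.
(a,b)_37: α=3, u≡34; β=1, v≡13 (mod 37); (34|37)=+1, (13|37)=-1; sign (−1)^0·+1^1·-1^3 = -1.
(a,b)_∞: sgn(-2590)=−, sgn(518)=+, so +1.
(a,b)_17: α=-4, u≡3; β=-2, v≡1 (mod 17); (3|17)=-1, (1|17)=+1; sign (−1)^0·-1^-2·+1^-4 = +1.
(a,b)_41: α=2, u≡17; β=0, v≡22 (mod 41); (17|41)=-1, (22|41)=-1; sign (−1)^0·-1^0·-1^2 = +1.
|Ram(-2590, 518)| = 4, even; anisotropic at {2, 5, 7, 37}.

[2, 5, 7, 37]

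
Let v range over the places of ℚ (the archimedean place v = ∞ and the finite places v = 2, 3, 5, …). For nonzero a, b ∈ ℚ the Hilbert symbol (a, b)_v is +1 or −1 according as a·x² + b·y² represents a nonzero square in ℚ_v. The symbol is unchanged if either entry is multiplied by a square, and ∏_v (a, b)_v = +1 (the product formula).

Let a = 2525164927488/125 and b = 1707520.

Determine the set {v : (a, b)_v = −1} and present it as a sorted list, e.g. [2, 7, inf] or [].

[5, 23]

(a, b) ≡ (290, 6670) mod (ℚ^×)²; places V = {2, 3, 5, 7, 23, 29, ∞}.
(a,b)_2: α=9, β=9; u≡1, v≡7 (mod 8); ε(u)ε(v)=0·1, αω(v)=9·0, βω(u)=9·0; sum ≡ 0  ⇒  +1.
(a,b)_7: α=2, u≡6; β=0, v≡3 (mod 7); (6|7)=-1, (3|7)=-1; sign (−1)^0·-1^0·-1^2 = +1.
(a,b)_29: α=1, u≡26; β=1, v≡10 (mod 29); (26|29)=-1, (10|29)=-1; sign (−1)^0·-1^1·-1^1 = +1.
(a,b)_23: α=2, u≡5; β=1, v≡19 (mod 23); (5|23)=-1, (19|23)=-1; sign (−1)^0·-1^1·-1^2 = -1.
(a,b)_∞: sgn(290)=+, sgn(6670)=+, so +1.
(a,b)_3: α=8, u≡2; β=0, v≡1 (mod 3); (2|3)=-1, (1|3)=+1; sign (−1)^0·-1^0·+1^8 = +1.
(a,b)_5: α=-3, u≡3; β=1, v≡4 (mod 5); (3|5)=-1, (4|5)=+1; sign (−1)^0·-1^1·+1^-3 = -1.
|Ram(290, 6670)| = 2, even; anisotropic at {5, 23}.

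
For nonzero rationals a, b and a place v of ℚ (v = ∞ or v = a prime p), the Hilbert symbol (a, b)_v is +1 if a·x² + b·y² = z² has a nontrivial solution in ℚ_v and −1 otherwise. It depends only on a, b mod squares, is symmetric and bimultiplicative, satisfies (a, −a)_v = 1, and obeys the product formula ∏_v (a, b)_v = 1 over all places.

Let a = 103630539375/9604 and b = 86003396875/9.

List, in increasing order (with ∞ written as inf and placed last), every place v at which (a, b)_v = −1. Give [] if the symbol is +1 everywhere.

(a, b) ≡ (227447, 1137235) mod (ℚ^×)²; places V = {2, 3, 5, 7, 11, 23, 29, 31, ∞}.
(a,b)_11: α=1, u≡7; β=3, v≡7 (mod 11); (7|11)=-1, (7|11)=-1; sign (−1)^1·-1^3·-1^1 = -1.
(a,b)_7: α=-4, u≡5; β=0, v≡2 (mod 7); (5|7)=-1, (2|7)=+1; sign (−1)^0·-1^0·+1^-4 = +1.
(a,b)_∞: sgn(227447)=+, sgn(1137235)=+, so +1.
(a,b)_31: α=1, u≡30; β=1, v≡11 (mod 31); (30|31)=-1, (11|31)=-1; sign (−1)^1·-1^1·-1^1 = -1.
(a,b)_29: α=1, u≡4; β=1, v≡1 (mod 29); (4|29)=+1, (1|29)=+1; sign (−1)^0·+1^1·+1^1 = +1.
(a,b)_3: α=6, u≡2; β=-2, v≡1 (mod 3); (2|3)=-1, (1|3)=+1; sign (−1)^0·-1^-2·+1^6 = +1.
(a,b)_23: α=1, u≡11; β=1, v≡2 (mod 23); (11|23)=-1, (2|23)=+1; sign (−1)^1·-1^1·+1^1 = +1.
(a,b)_2: α=-2, β=0; u≡7, v≡3 (mod 8); ε(u)ε(v)=1·1, αω(v)=-2·1, βω(u)=0·0; sum ≡ 1  ⇒  -1.
(a,b)_5: α=4, u≡2; β=5, v≡3 (mod 5); (2|5)=-1, (3|5)=-1; sign (−1)^0·-1^5·-1^4 = -1.
Ram(227447, 1137235) = {2, 5, 11, 31}; no ℚ_2-point on the conic.

[2, 5, 11, 31]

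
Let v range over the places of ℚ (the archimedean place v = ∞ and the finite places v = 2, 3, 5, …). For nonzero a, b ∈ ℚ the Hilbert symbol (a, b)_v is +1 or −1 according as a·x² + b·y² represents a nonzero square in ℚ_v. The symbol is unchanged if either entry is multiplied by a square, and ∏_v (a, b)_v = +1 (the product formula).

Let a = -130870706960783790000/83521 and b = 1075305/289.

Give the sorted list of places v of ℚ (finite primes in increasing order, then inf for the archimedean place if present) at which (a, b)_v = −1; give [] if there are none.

Mod squares: a ≡ -19019, b ≡ 21945. Check v ∈ {∞, 2, 3, 5, 7, 11, 13, 17, 19}.
v=∞: -19019 < 0 and 21945 > 0  ⇒  (a,b)_∞ = +1.
v=7: a=7^5·(≡5), b=7^3·(≡3) mod 7; (5|7)=-1, (3|7)=-1; (−1)^{5·3·3}·(-1)^3·(-1)^5 = -1.
v=2: v_2(a)=4, v_2(b)=0; units ≡ 5, 1 (mod 8); ε·ε+αω+βω = 0·0+4·0+0·1 ≡ 0  ⇒  (a,b)_2 = +1.
v=5: a=5^4·(≡1), b=5^1·(≡4) mod 5; (1|5)=+1, (4|5)=+1; (−1)^{4·1·2}·(+1)^1·(+1)^4 = +1.
v=17: a=17^-4·(≡15), b=17^-2·(≡4) mod 17; (15|17)=+1, (4|17)=+1; (−1)^{-4·-2·8}·(+1)^-2·(+1)^-4 = +1.
v=11: a=11^3·(≡3), b=11^1·(≡3) mod 11; (3|11)=+1, (3|11)=+1; (−1)^{3·1·5}·(+1)^1·(+1)^3 = -1.
v=13: a=13^1·(≡6), b=13^0·(≡12) mod 13; (6|13)=-1, (12|13)=+1; (−1)^{1·0·6}·(-1)^0·(+1)^1 = +1.
v=19: a=19^3·(≡6), b=19^1·(≡8) mod 19; (6|19)=+1, (8|19)=-1; (−1)^{3·1·9}·(+1)^1·(-1)^3 = +1.
v=3: a=3^8·(≡1), b=3^1·(≡1) mod 3; (1|3)=+1, (1|3)=+1; (−1)^{8·1·1}·(+1)^1·(+1)^8 = +1.
(-19019, 21945 / ℚ) ramifies at {7, 11}: a division algebra.

[7, 11]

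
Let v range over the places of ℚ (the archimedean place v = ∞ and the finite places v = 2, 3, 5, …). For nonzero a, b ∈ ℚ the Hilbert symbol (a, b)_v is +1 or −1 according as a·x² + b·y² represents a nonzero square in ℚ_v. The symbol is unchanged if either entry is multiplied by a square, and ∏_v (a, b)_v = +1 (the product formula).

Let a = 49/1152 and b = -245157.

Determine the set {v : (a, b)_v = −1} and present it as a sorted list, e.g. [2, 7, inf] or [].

(a, b) ≡ (2, -245157) mod (ℚ^×)²; places V = {2, 3, 7, 11, 17, 19, 23, ∞}.
(a,b)_17: α=0, u≡9; β=1, v≡12 (mod 17); (9|17)=+1, (12|17)=-1; sign (−1)^0·+1^1·-1^0 = +1.
(a,b)_7: α=2, u≡2; β=0, v≡4 (mod 7); (2|7)=+1, (4|7)=+1; sign (−1)^0·+1^0·+1^2 = +1.
(a,b)_19: α=0, u≡12; β=1, v≡17 (mod 19); (12|19)=-1, (17|19)=+1; sign (−1)^0·-1^1·+1^0 = -1.
(a,b)_23: α=0, u≡13; β=1, v≡13 (mod 23); (13|23)=+1, (13|23)=+1; sign (−1)^0·+1^1·+1^0 = +1.
(a,b)_11: α=0, u≡2; β=1, v≡10 (mod 11); (2|11)=-1, (10|11)=-1; sign (−1)^0·-1^1·-1^0 = -1.
(a,b)_2: α=-7, β=0; u≡1, v≡3 (mod 8); ε(u)ε(v)=0·1, αω(v)=-7·1, βω(u)=0·0; sum ≡ 1  ⇒  -1.
(a,b)_3: α=-2, u≡2; β=1, v≡1 (mod 3); (2|3)=-1, (1|3)=+1; sign (−1)^0·-1^1·+1^-2 = -1.
(a,b)_∞: sgn(2)=+, sgn(-245157)=−, so +1.
|Ram(2, -245157)| = 4, even; anisotropic at {2, 3, 11, 19}.

[2, 3, 11, 19]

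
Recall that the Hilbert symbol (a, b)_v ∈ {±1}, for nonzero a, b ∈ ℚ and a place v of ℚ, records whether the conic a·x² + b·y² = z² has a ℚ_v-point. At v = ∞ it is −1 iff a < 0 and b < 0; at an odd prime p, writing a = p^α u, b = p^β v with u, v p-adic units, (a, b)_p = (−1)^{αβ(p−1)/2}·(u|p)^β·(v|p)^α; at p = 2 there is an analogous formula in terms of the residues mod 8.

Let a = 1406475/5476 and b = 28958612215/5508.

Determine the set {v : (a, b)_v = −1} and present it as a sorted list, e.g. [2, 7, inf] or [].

Mod squares: a ≡ 6251, b ≡ 1732895. Check v ∈ {∞, 2, 3, 5, 7, 13, 17, 19, 29, 37, 41, 47}.
v=19: a=19^1·(≡5), b=19^1·(≡6) mod 19; (5|19)=+1, (6|19)=+1; (−1)^{1·1·9}·(+1)^1·(+1)^1 = -1.
v=2: v_2(a)=-2, v_2(b)=-2; units ≡ 3, 7 (mod 8); ε·ε+αω+βω = 1·1+-2·0+-2·1 ≡ 1  ⇒  (a,b)_2 = -1.
v=47: a=47^1·(≡19), b=47^0·(≡44) mod 47; (19|47)=-1, (44|47)=-1; (−1)^{1·0·23}·(-1)^0·(-1)^1 = -1.
v=41: a=41^0·(≡29), b=41^2·(≡12) mod 41; (29|41)=-1, (12|41)=-1; (−1)^{0·2·20}·(-1)^2·(-1)^0 = +1.
v=29: a=29^0·(≡5), b=29^1·(≡14) mod 29; (5|29)=+1, (14|29)=-1; (−1)^{0·1·14}·(+1)^1·(-1)^0 = +1.
v=7: a=7^1·(≡2), b=7^0·(≡6) mod 7; (2|7)=+1, (6|7)=-1; (−1)^{1·0·3}·(+1)^0·(-1)^1 = -1.
v=3: a=3^2·(≡2), b=3^-4·(≡2) mod 3; (2|3)=-1, (2|3)=-1; (−1)^{2·-4·1}·(-1)^-4·(-1)^2 = +1.
v=13: a=13^0·(≡6), b=13^2·(≡11) mod 13; (6|13)=-1, (11|13)=-1; (−1)^{0·2·6}·(-1)^2·(-1)^0 = +1.
v=∞: 6251 > 0 and 1732895 > 0  ⇒  (a,b)_∞ = +1.
v=5: a=5^2·(≡4), b=5^1·(≡1) mod 5; (4|5)=+1, (1|5)=+1; (−1)^{2·1·2}·(+1)^1·(+1)^2 = +1.
v=17: a=17^0·(≡7), b=17^-1·(≡6) mod 17; (7|17)=-1, (6|17)=-1; (−1)^{0·-1·8}·(-1)^-1·(-1)^0 = -1.
v=37: a=37^-2·(≡17), b=37^1·(≡12) mod 37; (17|37)=-1, (12|37)=+1; (−1)^{-2·1·18}·(-1)^1·(+1)^-2 = -1.
|Ram(6251, 1732895)| = 6, even; anisotropic at {2, 7, 17, 19, 37, 47}.

[2, 7, 17, 19, 37, 47]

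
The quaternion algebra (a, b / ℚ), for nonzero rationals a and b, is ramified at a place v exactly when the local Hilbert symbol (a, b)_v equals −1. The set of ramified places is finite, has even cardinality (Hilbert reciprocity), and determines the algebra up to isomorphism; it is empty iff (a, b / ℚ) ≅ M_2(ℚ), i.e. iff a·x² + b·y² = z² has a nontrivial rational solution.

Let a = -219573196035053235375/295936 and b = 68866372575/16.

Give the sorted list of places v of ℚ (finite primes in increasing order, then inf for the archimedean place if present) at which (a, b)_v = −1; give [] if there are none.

(a, b) ≡ (-3135, 143) mod (ℚ^×)²; places V = {2, 3, 5, 7, 11, 13, 17, 19, 23, ∞}.
(a,b)_19: α=3, u≡7; β=2, v≡10 (mod 19); (7|19)=+1, (10|19)=-1; sign (−1)^0·+1^2·-1^3 = -1.
(a,b)_23: α=2, u≡3; β=0, v≡10 (mod 23); (3|23)=+1, (10|23)=-1; sign (−1)^0·+1^0·-1^2 = +1.
(a,b)_5: α=3, u≡2; β=2, v≡3 (mod 5); (2|5)=-1, (3|5)=-1; sign (−1)^0·-1^2·-1^3 = -1.
(a,b)_7: α=2, u≡2; β=2, v≡5 (mod 7); (2|7)=+1, (5|7)=-1; sign (−1)^0·+1^2·-1^2 = +1.
(a,b)_17: α=-2, u≡10; β=0, v≡6 (mod 17); (10|17)=-1, (6|17)=-1; sign (−1)^0·-1^0·-1^-2 = +1.
(a,b)_13: α=2, u≡5; β=1, v≡8 (mod 13); (5|13)=-1, (8|13)=-1; sign (−1)^0·-1^1·-1^2 = -1.
(a,b)_11: α=7, u≡4; β=3, v≡2 (mod 11); (4|11)=+1, (2|11)=-1; sign (−1)^1·+1^3·-1^7 = +1.
(a,b)_2: α=-10, β=-4; u≡1, v≡7 (mod 8); ε(u)ε(v)=0·1, αω(v)=-10·0, βω(u)=-4·0; sum ≡ 0  ⇒  +1.
(a,b)_3: α=1, u≡2; β=2, v≡2 (mod 3); (2|3)=-1, (2|3)=-1; sign (−1)^0·-1^2·-1^1 = -1.
(a,b)_∞: sgn(-3135)=−, sgn(143)=+, so +1.
(-3135, 143 / ℚ) ramifies at {3, 5, 13, 19}: a division algebra.

[3, 5, 13, 19]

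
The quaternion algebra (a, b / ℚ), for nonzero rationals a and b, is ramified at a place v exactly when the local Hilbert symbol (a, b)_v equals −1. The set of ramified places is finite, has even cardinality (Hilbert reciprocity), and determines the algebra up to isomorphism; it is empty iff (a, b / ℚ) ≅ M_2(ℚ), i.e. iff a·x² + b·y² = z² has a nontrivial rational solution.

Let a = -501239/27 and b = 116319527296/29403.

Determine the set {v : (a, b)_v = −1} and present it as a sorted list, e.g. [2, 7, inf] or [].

Mod squares: a ≡ -1503717, b ≡ 81282. Check v ∈ {∞, 2, 3, 7, 11, 19, 23, 31, 37}.
v=3: a=3^-3·(≡1), b=3^-5·(≡1) mod 3; (1|3)=+1, (1|3)=+1; (−1)^{-3·-5·1}·(+1)^-5·(+1)^-3 = -1.
v=11: a=11^0·(≡4), b=11^-2·(≡5) mod 11; (4|11)=+1, (5|11)=+1; (−1)^{0·-2·5}·(+1)^-2·(+1)^0 = +1.
v=7: a=7^0·(≡4), b=7^2·(≡3) mod 7; (4|7)=+1, (3|7)=-1; (−1)^{0·2·3}·(+1)^2·(-1)^0 = +1.
v=∞: -1503717 < 0 and 81282 > 0  ⇒  (a,b)_∞ = +1.
v=19: a=19^1·(≡6), b=19^1·(≡2) mod 19; (6|19)=+1, (2|19)=-1; (−1)^{1·1·9}·(+1)^1·(-1)^1 = +1.
v=37: a=37^1·(≡19), b=37^2·(≡26) mod 37; (19|37)=-1, (26|37)=+1; (−1)^{1·2·18}·(-1)^2·(+1)^1 = +1.
v=31: a=31^1·(≡20), b=31^1·(≡10) mod 31; (20|31)=+1, (10|31)=+1; (−1)^{1·1·15}·(+1)^1·(+1)^1 = -1.
v=23: a=23^1·(≡20), b=23^1·(≡15) mod 23; (20|23)=-1, (15|23)=-1; (−1)^{1·1·11}·(-1)^1·(-1)^1 = -1.
v=2: v_2(a)=0, v_2(b)=7; units ≡ 3, 1 (mod 8); ε·ε+αω+βω = 1·0+0·0+7·1 ≡ 1  ⇒  (a,b)_2 = -1.
(-1503717, 81282 / ℚ) ramifies at {2, 3, 23, 31}: a division algebra.

[2, 3, 23, 31]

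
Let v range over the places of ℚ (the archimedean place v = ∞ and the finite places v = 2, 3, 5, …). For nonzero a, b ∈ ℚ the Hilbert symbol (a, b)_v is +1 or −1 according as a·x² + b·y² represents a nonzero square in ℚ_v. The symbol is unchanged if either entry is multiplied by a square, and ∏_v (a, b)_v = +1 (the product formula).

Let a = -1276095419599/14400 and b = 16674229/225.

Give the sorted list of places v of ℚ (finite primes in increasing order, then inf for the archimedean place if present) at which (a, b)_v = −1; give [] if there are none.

[7, 13, 17, 19]

(a, b) ≡ (-24871, 46189) mod (ℚ^×)²; places V = {2, 3, 5, 7, 11, 13, 17, 19, 29, ∞}.
(a,b)_2: α=-6, β=0; u≡1, v≡5 (mod 8); ε(u)ε(v)=0·0, αω(v)=-6·1, βω(u)=0·0; sum ≡ 0  ⇒  +1.
(a,b)_7: α=1, u≡5; β=0, v≡5 (mod 7); (5|7)=-1, (5|7)=-1; sign (−1)^0·-1^0·-1^1 = -1.
(a,b)_17: α=1, u≡15; β=1, v≡14 (mod 17); (15|17)=+1, (14|17)=-1; sign (−1)^0·+1^1·-1^1 = -1.
(a,b)_11: α=1, u≡9; β=1, v≡10 (mod 11); (9|11)=+1, (10|11)=-1; sign (−1)^1·+1^1·-1^1 = +1.
(a,b)_∞: sgn(-24871)=−, sgn(46189)=+, so +1.
(a,b)_5: α=-2, u≡1; β=-2, v≡1 (mod 5); (1|5)=+1, (1|5)=+1; sign (−1)^0·+1^-2·+1^-2 = +1.
(a,b)_13: α=2, u≡6; β=1, v≡10 (mod 13); (6|13)=-1, (10|13)=+1; sign (−1)^0·-1^1·+1^2 = -1.
(a,b)_29: α=2, u≡26; β=0, v≡19 (mod 29); (26|29)=-1, (19|29)=-1; sign (−1)^0·-1^0·-1^2 = +1.
(a,b)_3: α=-2, u≡2; β=-2, v≡1 (mod 3); (2|3)=-1, (1|3)=+1; sign (−1)^0·-1^-2·+1^-2 = +1.
(a,b)_19: α=3, u≡10; β=3, v≡13 (mod 19); (10|19)=-1, (13|19)=-1; sign (−1)^1·-1^3·-1^3 = -1.
(-24871, 46189 / ℚ) ramifies at {7, 13, 17, 19}: a division algebra.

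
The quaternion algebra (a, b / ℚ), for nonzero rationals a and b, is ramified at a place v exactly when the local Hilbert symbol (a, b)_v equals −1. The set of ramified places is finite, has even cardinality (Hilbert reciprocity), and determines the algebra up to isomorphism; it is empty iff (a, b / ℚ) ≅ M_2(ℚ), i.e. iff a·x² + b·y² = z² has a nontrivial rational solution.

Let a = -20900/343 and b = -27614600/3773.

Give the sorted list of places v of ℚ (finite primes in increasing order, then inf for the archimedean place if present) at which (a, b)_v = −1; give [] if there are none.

(a, b) ≡ (-1463, -125818) mod (ℚ^×)²; places V = {2, 5, 7, 11, 13, 19, 43, ∞}.
(a,b)_43: α=0, u≡2; β=1, v≡23 (mod 43); (2|43)=-1, (23|43)=+1; sign (−1)^0·-1^1·+1^0 = -1.
(a,b)_13: α=0, u≡6; β=2, v≡12 (mod 13); (6|13)=-1, (12|13)=+1; sign (−1)^0·-1^2·+1^0 = +1.
(a,b)_5: α=2, u≡3; β=2, v≡2 (mod 5); (3|5)=-1, (2|5)=-1; sign (−1)^0·-1^2·-1^2 = +1.
(a,b)_19: α=1, u≡2; β=1, v≡16 (mod 19); (2|19)=-1, (16|19)=+1; sign (−1)^1·-1^1·+1^1 = +1.
(a,b)_11: α=1, u≡7; β=-1, v≡10 (mod 11); (7|11)=-1, (10|11)=-1; sign (−1)^1·-1^-1·-1^1 = -1.
(a,b)_7: α=-3, u≡2; β=-3, v≡2 (mod 7); (2|7)=+1, (2|7)=+1; sign (−1)^1·+1^-3·+1^-3 = -1.
(a,b)_∞: sgn(-1463)=−, sgn(-125818)=−, so -1.
(a,b)_2: α=2, β=3; u≡1, v≡3 (mod 8); ε(u)ε(v)=0·1, αω(v)=2·1, βω(u)=3·0; sum ≡ 0  ⇒  +1.
Ram(-1463, -125818) = {7, 11, 43, ∞}; no ℚ_7-point on the conic.

[7, 11, 43, inf]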